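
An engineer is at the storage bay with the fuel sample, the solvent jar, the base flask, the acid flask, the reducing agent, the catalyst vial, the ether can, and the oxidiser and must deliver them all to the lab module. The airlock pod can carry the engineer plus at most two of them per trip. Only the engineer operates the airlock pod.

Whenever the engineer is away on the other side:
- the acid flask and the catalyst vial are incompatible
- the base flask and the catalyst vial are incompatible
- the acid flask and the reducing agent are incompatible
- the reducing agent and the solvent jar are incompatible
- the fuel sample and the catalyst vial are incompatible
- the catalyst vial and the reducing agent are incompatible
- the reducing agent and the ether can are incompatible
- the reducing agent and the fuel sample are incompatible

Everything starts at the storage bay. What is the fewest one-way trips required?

Counting alone: the engineer can take at most 2 across per trip to the lab module, so moving all 8 needs at least 4 loaded trips out, with a return between consecutive ones — at least 7 crossings.
The safety rule pushes this higher. Following every safe sequence of crossings, the most of the 8 that can be at the lab module as the airlock pod arrives there on crossings 7, 9, 11 is 5, 6, 7 respectively — never all 8.
So no plan with fewer than 13 crossings exists, and this one achieves 13:
1. Engineer goes to the lab module with the catalyst vial and the reducing agent.
2. Engineer goes back to the storage bay with the reducing agent.
3. Engineer goes to the lab module with the reducing agent and the solvent jar.
4. Engineer goes back to the storage bay with the reducing agent.
5. Engineer goes to the lab module with the ether can and the reducing agent.
6. Engineer goes back to the storage bay with the reducing agent.
7. Engineer goes to the lab module with the acid flask and the fuel sample.
8. Engineer goes back to the storage bay with the catalyst vial.
9. Engineer goes to the lab module with the base flask and the reducing agent.
10. Engineer goes back to the storage bay with the reducing agent.
11. Engineer goes to the lab module with the oxidiser and the reducing agent.
12. Engineer goes back to the storage bay with the reducing agent.
13. Engineer goes to the lab module with the catalyst vial and the reducing agent.

13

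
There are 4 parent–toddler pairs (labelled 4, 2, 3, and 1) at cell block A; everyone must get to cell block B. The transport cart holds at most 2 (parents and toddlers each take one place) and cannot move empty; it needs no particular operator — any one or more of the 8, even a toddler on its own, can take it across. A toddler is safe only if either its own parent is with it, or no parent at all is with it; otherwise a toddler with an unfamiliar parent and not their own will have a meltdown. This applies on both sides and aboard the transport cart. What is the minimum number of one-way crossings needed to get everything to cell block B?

Following every safe sequence of crossings from the start, the most of the 8 that can be at cell block B as the transport cart arrives there on crossings 1, 3, 5 is 2, 3, 4 respectively; the best ever achieved is 4 of 8.
From crossing 7 on, no configuration arises that was not already reachable earlier: only 44 distinct safe configurations (who is on which side, and where the transport cart is) can ever be reached, none of them has everyone across, and every continuation just revisits them. So no valid plan exists.

impossible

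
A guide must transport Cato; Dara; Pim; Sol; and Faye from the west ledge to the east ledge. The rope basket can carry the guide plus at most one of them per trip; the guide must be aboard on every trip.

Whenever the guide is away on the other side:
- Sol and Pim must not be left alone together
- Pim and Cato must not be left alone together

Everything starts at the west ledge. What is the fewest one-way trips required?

Counting alone: the guide can take at most 1 across per trip to the east ledge, so moving all 5 needs at least 5 loaded trips out, with a return between consecutive ones — at least 9 crossings.
The safety rule pushes this higher. Following every safe sequence of crossings, the most of the 5 that can be at the east ledge as the rope basket arrives there on crossing 9 is 4 — never all 5.
So no plan with fewer than 11 crossings exists, and this one achieves 11:
1. Guide goes to the east ledge with Pim.
2. Guide goes back to the west ledge alone.
3. Guide goes to the east ledge with Cato.
4. Guide goes back to the west ledge with Pim.
5. Guide goes to the east ledge with Sol.
6. Guide goes back to the west ledge alone.
7. Guide goes to the east ledge with Dara.
8. Guide goes back to the west ledge alone.
9. Guide goes to the east ledge with Faye.
10. Guide goes back to the west ledge alone.
11. Guide goes to the east ledge with Pim.

11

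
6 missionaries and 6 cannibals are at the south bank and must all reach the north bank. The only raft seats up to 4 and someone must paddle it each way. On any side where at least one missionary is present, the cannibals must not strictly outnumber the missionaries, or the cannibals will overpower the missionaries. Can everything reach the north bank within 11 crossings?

Yes

Yes — this plan uses 9 crossings (≤ 11):
1. 2 cannibals → the north bank.  (the south bank: 6M 4C; the north bank: 0M 2C)
2. 1 cannibal ← the south bank.  (the south bank: 6M 5C; the north bank: 0M 1C)
3. 4 cannibals → the north bank.  (the south bank: 6M 1C; the north bank: 0M 5C)
4. 1 cannibal ← the south bank.  (the south bank: 6M 2C; the north bank: 0M 4C)
5. 4 missionaries → the north bank.  (the south bank: 2M 2C; the north bank: 4M 4C)
6. 1 missionary and 1 cannibal ← the south bank.  (the south bank: 3M 3C; the north bank: 3M 3C)
7. 2 missionaries and 2 cannibals → the north bank.  (the south bank: 1M 1C; the north bank: 5M 5C)
8. 1 missionary and 1 cannibal ← the south bank.  (the south bank: 2M 2C; the north bank: 4M 4C)
9. 2 missionaries and 2 cannibals → the north bank.  (the south bank: 0M 0C; the north bank: 6M 6C)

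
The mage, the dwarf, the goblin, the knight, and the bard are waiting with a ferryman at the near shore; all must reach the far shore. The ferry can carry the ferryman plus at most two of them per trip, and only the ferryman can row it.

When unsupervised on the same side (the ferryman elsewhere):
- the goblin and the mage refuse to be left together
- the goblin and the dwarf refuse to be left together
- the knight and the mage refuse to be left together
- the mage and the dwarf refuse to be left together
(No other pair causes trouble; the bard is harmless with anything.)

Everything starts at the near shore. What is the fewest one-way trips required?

Counting alone: the ferryman can take at most 2 across per trip to the far shore, so moving all 5 needs at least 3 loaded trips out, with a return between consecutive ones — at least 5 crossings.
The safety rule pushes this higher. Following every safe sequence of crossings, the most of the 5 that can be at the far shore as the ferry arrives there on crossing 5 is 4 — never all 5.
So no plan with fewer than 7 crossings exists, and this one achieves 7:
1. Ferryman goes to the far shore with the dwarf and the mage.
2. Ferryman goes back to the near shore with the mage.
3. Ferryman goes to the far shore with the knight and the mage.
4. Ferryman goes back to the near shore with the mage.
5. Ferryman goes to the far shore with the bard and the mage.
6. Ferryman goes back to the near shore with the mage.
7. Ferryman goes to the far shore with the goblin and the mage.

7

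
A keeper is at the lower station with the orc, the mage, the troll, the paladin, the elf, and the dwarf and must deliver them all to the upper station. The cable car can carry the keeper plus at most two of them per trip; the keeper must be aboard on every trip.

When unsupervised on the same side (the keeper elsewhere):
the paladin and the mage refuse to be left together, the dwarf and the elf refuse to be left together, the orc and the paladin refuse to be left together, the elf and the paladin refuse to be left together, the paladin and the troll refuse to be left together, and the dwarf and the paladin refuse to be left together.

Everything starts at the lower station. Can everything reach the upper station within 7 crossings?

Counting alone: the keeper can take at most 2 across per trip to the upper station, so moving all 6 needs at least 3 loaded trips out, with a return between consecutive ones — at least 5 crossings.
The safety rule pushes this higher. Following every safe sequence of crossings, the most of the 6 that can be at the upper station as the cable car arrives there on crossings 5, 7 is 4, 5 respectively — never all 6.
So the move cannot be finished within 7 crossings. (The shortest complete plan takes 9:)
1. Keeper goes to the upper station with the elf and the paladin.
2. Keeper goes back to the lower station with the paladin.
3. Keeper goes to the upper station with the orc and the paladin.
4. Keeper goes back to the lower station with the paladin.
5. Keeper goes to the upper station with the mage and the paladin.
6. Keeper goes back to the lower station with the paladin.
7. Keeper goes to the upper station with the paladin and the troll.
8. Keeper goes back to the lower station with the paladin.
9. Keeper goes to the upper station with the dwarf and the paladin.

No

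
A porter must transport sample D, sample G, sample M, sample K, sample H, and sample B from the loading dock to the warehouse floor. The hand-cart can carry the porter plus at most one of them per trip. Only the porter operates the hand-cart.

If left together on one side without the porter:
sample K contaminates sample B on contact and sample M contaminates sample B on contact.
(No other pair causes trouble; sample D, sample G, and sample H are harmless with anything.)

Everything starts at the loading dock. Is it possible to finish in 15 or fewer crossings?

Yes — this plan uses 13 crossings (≤ 15):
1. Porter goes to the warehouse floor with sample B.  [the loading dock: sample D, sample G, sample H, sample K, sample M | the warehouse floor: sample B]
2. Porter goes back to the loading dock alone.  [the loading dock: sample D, sample G, sample H, sample K, sample M | the warehouse floor: sample B]
3. Porter goes to the warehouse floor with sample D.  [the loading dock: sample G, sample H, sample K, sample M | the warehouse floor: sample B, sample D]
4. Porter goes back to the loading dock alone.  [the loading dock: sample G, sample H, sample K, sample M | the warehouse floor: sample B, sample D]
5. Porter goes to the warehouse floor with sample G.  [the loading dock: sample H, sample K, sample M | the warehouse floor: sample B, sample D, sample G]
6. Porter goes back to the loading dock alone.  [the loading dock: sample H, sample K, sample M | the warehouse floor: sample B, sample D, sample G]
7. Porter goes to the warehouse floor with sample M.  [the loading dock: sample H, sample K | the warehouse floor: sample B, sample D, sample G, sample M]
8. Porter goes back to the loading dock with sample B.  [the loading dock: sample B, sample H, sample K | the warehouse floor: sample D, sample G, sample M]
9. Porter goes to the warehouse floor with sample K.  [the loading dock: sample B, sample H | the warehouse floor: sample D, sample G, sample K, sample M]
10. Porter goes back to the loading dock alone.  [the loading dock: sample B, sample H | the warehouse floor: sample D, sample G, sample K, sample M]
11. Porter goes to the warehouse floor with sample H.  [the loading dock: sample B | the warehouse floor: sample D, sample G, sample H, sample K, sample M]
12. Porter goes back to the loading dock alone.  [the loading dock: sample B | the warehouse floor: sample D, sample G, sample H, sample K, sample M]
13. Porter goes to the warehouse floor with sample B.  [the loading dock: — | the warehouse floor: sample B, sample D, sample G, sample H, sample K, sample M]

Yes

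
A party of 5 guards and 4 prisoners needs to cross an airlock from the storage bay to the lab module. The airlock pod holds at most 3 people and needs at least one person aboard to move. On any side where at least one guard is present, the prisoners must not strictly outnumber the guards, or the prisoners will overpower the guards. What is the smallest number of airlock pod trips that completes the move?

Counting alone: each trip to the lab module takes at most 3 across and each return brings at least 1 back, so after t trips out (and t−1 returns) at most 3t − (t−1) of the 9 are across; that first reaches 9 at t = 4, so at least 7 crossings are needed.
The plan below uses exactly 7 crossings, so it is optimal:
1. 3 prisoners → the lab module.  (the storage bay: 5G 1P; the lab module: 0G 3P)
2. 1 prisoner ← the storage bay.  (the storage bay: 5G 2P; the lab module: 0G 2P)
3. 3 guards → the lab module.  (the storage bay: 2G 2P; the lab module: 3G 2P)
4. 1 guard ← the storage bay.  (the storage bay: 3G 2P; the lab module: 2G 2P)
5. 2 guards and 1 prisoner → the lab module.  (the storage bay: 1G 1P; the lab module: 4G 3P)
6. 1 guard ← the storage bay.  (the storage bay: 2G 1P; the lab module: 3G 3P)
7. 2 guards and 1 prisoner → the lab module.  (the storage bay: 0G 0P; the lab module: 5G 4P)

7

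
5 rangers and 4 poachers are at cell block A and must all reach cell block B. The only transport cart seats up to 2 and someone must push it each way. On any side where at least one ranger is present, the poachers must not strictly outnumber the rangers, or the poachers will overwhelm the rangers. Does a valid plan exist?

Yes

1. 2 poachers → cell block B.  (cell block A: 5R 2P; cell block B: 0R 2P)
2. 1 poacher ← cell block A.  (cell block A: 5R 3P; cell block B: 0R 1P)
3. 2 poachers → cell block B.  (cell block A: 5R 1P; cell block B: 0R 3P)
4. 1 poacher ← cell block A.  (cell block A: 5R 2P; cell block B: 0R 2P)
5. 2 rangers → cell block B.  (cell block A: 3R 2P; cell block B: 2R 2P)
6. 1 poacher ← cell block A.  (cell block A: 3R 3P; cell block B: 2R 1P)
7. 1 ranger and 1 poacher → cell block B.  (cell block A: 2R 2P; cell block B: 3R 2P)
8. 1 ranger ← cell block A.  (cell block A: 3R 2P; cell block B: 2R 2P)
9. 1 ranger and 1 poacher → cell block B.  (cell block A: 2R 1P; cell block B: 3R 3P)
10. 1 poacher ← cell block A.  (cell block A: 2R 2P; cell block B: 3R 2P)
11. 1 ranger and 1 poacher → cell block B.  (cell block A: 1R 1P; cell block B: 4R 3P)
12. 1 ranger ← cell block A.  (cell block A: 2R 1P; cell block B: 3R 3P)
13. 1 ranger and 1 poacher → cell block B.  (cell block A: 1R 0P; cell block B: 4R 4P)
14. 1 poacher ← cell block A.  (cell block A: 1R 1P; cell block B: 4R 3P)
15. 1 ranger and 1 poacher → cell block B.  (cell block A: 0R 0P; cell block B: 5R 4P)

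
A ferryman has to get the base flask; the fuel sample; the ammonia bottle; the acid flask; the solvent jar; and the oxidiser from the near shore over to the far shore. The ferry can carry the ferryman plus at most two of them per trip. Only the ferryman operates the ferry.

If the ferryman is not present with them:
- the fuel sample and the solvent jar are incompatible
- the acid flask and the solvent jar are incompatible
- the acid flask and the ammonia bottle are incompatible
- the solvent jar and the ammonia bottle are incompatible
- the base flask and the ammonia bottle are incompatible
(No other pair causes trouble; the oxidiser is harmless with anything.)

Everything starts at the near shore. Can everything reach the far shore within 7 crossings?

No

Counting alone: the ferryman can take at most 2 across per trip to the far shore, so moving all 6 needs at least 3 loaded trips out, with a return between consecutive ones — at least 5 crossings.
The safety rule pushes this higher. Following every safe sequence of crossings, the most of the 6 that can be at the far shore as the ferry arrives there on crossings 5, 7 is 4, 5 respectively — never all 6.
So the move cannot be finished within 7 crossings. (The shortest complete plan takes 9:)
1. Ferryman goes to the far shore with the ammonia bottle and the solvent jar.  [the near shore: the acid flask, the base flask, the fuel sample, the oxidiser | the far shore: the ammonia bottle, the solvent jar]
2. Ferryman goes back to the near shore with the ammonia bottle.  [the near shore: the acid flask, the ammonia bottle, the base flask, the fuel sample, the oxidiser | the far shore: the solvent jar]
3. Ferryman goes to the far shore with the ammonia bottle and the base flask.  [the near shore: the acid flask, the fuel sample, the oxidiser | the far shore: the ammonia bottle, the base flask, the solvent jar]
4. Ferryman goes back to the near shore with the ammonia bottle.  [the near shore: the acid flask, the ammonia bottle, the fuel sample, the oxidiser | the far shore: the base flask, the solvent jar]
5. Ferryman goes to the far shore with the acid flask and the fuel sample.  [the near shore: the ammonia bottle, the oxidiser | the far shore: the acid flask, the base flask, the fuel sample, the solvent jar]
6. Ferryman goes back to the near shore with the solvent jar.  [the near shore: the ammonia bottle, the oxidiser, the solvent jar | the far shore: the acid flask, the base flask, the fuel sample]
7. Ferryman goes to the far shore with the ammonia bottle and the oxidiser.  [the near shore: the solvent jar | the far shore: the acid flask, the ammonia bottle, the base flask, the fuel sample, the oxidiser]
8. Ferryman goes back to the near shore with the ammonia bottle.  [the near shore: the ammonia bottle, the solvent jar | the far shore: the acid flask, the base flask, the fuel sample, the oxidiser]
9. Ferryman goes to the far shore with the ammonia bottle and the solvent jar.  [the near shore: — | the far shore: the acid flask, the ammonia bottle, the base flask, the fuel sample, the oxidiser, the solvent jar]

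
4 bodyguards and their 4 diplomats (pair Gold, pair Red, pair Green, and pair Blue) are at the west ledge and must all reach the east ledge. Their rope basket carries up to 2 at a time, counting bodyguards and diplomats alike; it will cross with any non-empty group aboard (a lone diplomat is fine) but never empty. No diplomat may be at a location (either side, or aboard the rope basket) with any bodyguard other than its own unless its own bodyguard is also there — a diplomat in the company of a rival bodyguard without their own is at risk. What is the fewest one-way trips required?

Following every safe sequence of crossings from the start, the most of the 8 that can be at the east ledge as the rope basket arrives there on crossings 1, 3, 5 is 2, 3, 4 respectively; the best ever achieved is 4 of 8.
From crossing 7 on, no configuration arises that was not already reachable earlier: only 44 distinct safe configurations (who is on which side, and where the rope basket is) can ever be reached, none of them has everyone across, and every continuation just revisits them. So no valid plan exists.

impossible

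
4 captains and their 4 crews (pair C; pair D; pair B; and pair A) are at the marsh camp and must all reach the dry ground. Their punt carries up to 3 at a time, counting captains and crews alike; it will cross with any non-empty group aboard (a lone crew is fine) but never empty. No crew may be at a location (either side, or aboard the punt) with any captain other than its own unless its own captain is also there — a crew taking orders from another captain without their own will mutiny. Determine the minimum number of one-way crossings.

Counting alone: each trip to the dry ground takes at most 3 across and each return brings at least 1 back, so after t trips out (and t−1 returns) at most 3t − (t−1) of the 8 are across; that first reaches 8 at t = 4, so at least 7 crossings are needed.
The safety rule pushes this higher. Following every safe sequence of crossings, the most of the 8 that can be at the dry ground as the punt arrives there on crossing 7 is 7 — never all 8.
So no plan with fewer than 9 crossings exists, and this one achieves 9:
1. captain C and crew C cross → the dry ground.
2. captain C crosses ← the marsh camp.
3. captain C, captain D, and crew D cross → the dry ground.
4. captain C and crew C cross ← the marsh camp.
5. captain A, captain B, and captain C cross → the dry ground.
6. crew D crosses ← the marsh camp.
7. crew C and crew D cross → the dry ground.
8. crew C crosses ← the marsh camp.
9. crew A, crew B, and crew C cross → the dry ground.

9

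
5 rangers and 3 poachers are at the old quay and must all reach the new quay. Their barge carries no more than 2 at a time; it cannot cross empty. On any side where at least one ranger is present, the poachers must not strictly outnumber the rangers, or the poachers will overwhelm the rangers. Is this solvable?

Yes

1. 2 poachers → the new quay.  (the old quay: 5R 1P; the new quay: 0R 2P)
2. 1 poacher ← the old quay.  (the old quay: 5R 2P; the new quay: 0R 1P)
3. 2 poachers → the new quay.  (the old quay: 5R 0P; the new quay: 0R 3P)
4. 1 poacher ← the old quay.  (the old quay: 5R 1P; the new quay: 0R 2P)
5. 2 rangers → the new quay.  (the old quay: 3R 1P; the new quay: 2R 2P)
6. 1 poacher ← the old quay.  (the old quay: 3R 2P; the new quay: 2R 1P)
7. 1 ranger and 1 poacher → the new quay.  (the old quay: 2R 1P; the new quay: 3R 2P)
8. 1 poacher ← the old quay.  (the old quay: 2R 2P; the new quay: 3R 1P)
9. 2 poachers → the new quay.  (the old quay: 2R 0P; the new quay: 3R 3P)
10. 1 poacher ← the old quay.  (the old quay: 2R 1P; the new quay: 3R 2P)
11. 1 ranger and 1 poacher → the new quay.  (the old quay: 1R 0P; the new quay: 4R 3P)
12. 1 poacher ← the old quay.  (the old quay: 1R 1P; the new quay: 4R 2P)
13. 1 ranger and 1 poacher → the new quay.  (the old quay: 0R 0P; the new quay: 5R 3P)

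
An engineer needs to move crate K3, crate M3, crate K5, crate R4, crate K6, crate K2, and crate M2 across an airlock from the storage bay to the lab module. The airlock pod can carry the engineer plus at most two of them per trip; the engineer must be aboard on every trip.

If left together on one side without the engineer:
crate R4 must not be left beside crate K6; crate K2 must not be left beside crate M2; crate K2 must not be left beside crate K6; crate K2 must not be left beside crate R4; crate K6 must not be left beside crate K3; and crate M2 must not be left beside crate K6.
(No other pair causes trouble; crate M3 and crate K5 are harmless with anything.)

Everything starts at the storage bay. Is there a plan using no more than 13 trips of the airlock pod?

Yes

Yes — this plan uses 11 crossings (≤ 13):
1. Engineer goes to the lab module with crate K2 and crate K6.  [the storage bay: crate K3, crate K5, crate M2, crate M3, crate R4 | the lab module: crate K2, crate K6]
2. Engineer goes back to the storage bay with crate K6.  [the storage bay: crate K3, crate K5, crate K6, crate M2, crate M3, crate R4 | the lab module: crate K2]
3. Engineer goes to the lab module with crate K3 and crate K6.  [the storage bay: crate K5, crate M2, crate M3, crate R4 | the lab module: crate K2, crate K3, crate K6]
4. Engineer goes back to the storage bay with crate K6.  [the storage bay: crate K5, crate K6, crate M2, crate M3, crate R4 | the lab module: crate K2, crate K3]
5. Engineer goes to the lab module with crate K6 and crate M3.  [the storage bay: crate K5, crate M2, crate R4 | the lab module: crate K2, crate K3, crate K6, crate M3]
6. Engineer goes back to the storage bay with crate K6.  [the storage bay: crate K5, crate K6, crate M2, crate R4 | the lab module: crate K2, crate K3, crate M3]
7. Engineer goes to the lab module with crate K5 and crate K6.  [the storage bay: crate M2, crate R4 | the lab module: crate K2, crate K3, crate K5, crate K6, crate M3]
8. Engineer goes back to the storage bay with crate K6.  [the storage bay: crate K6, crate M2, crate R4 | the lab module: crate K2, crate K3, crate K5, crate M3]
9. Engineer goes to the lab module with crate M2 and crate R4.  [the storage bay: crate K6 | the lab module: crate K2, crate K3, crate K5, crate M2, crate M3, crate R4]
10. Engineer goes back to the storage bay with crate K2.  [the storage bay: crate K2, crate K6 | the lab module: crate K3, crate K5, crate M2, crate M3, crate R4]
11. Engineer goes to the lab module with crate K2 and crate K6.  [the storage bay: — | the lab module: crate K2, crate K3, crate K5, crate K6, crate M2, crate M3, crate R4]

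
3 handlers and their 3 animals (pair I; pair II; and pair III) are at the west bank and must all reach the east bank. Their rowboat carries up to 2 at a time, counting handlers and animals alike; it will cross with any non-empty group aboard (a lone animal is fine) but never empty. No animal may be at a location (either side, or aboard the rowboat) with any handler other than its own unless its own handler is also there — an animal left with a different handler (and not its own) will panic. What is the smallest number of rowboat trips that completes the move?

11

Counting alone: each trip to the east bank takes at most 2 across and each return brings at least 1 back, so after t trips out (and t−1 returns) at most 2t − (t−1) of the 6 are across; that first reaches 6 at t = 5, so at least 9 crossings are needed.
The safety rule pushes this higher. Following every safe sequence of crossings, the most of the 6 that can be at the east bank as the rowboat arrives there on crossing 9 is 5 — never all 6.
So no plan with fewer than 11 crossings exists, and this one achieves 11:
1. animal I and handler I cross → the east bank.
2. handler I crosses ← the west bank.
3. animal II and animal III cross → the east bank.
4. animal I crosses ← the west bank.
5. handler II and handler III cross → the east bank.
6. animal II and handler II cross ← the west bank.
7. handler I and handler II cross → the east bank.
8. animal III crosses ← the west bank.
9. animal I and animal II cross → the east bank.
10. handler III crosses ← the west bank.
11. animal III and handler III cross → the east bank.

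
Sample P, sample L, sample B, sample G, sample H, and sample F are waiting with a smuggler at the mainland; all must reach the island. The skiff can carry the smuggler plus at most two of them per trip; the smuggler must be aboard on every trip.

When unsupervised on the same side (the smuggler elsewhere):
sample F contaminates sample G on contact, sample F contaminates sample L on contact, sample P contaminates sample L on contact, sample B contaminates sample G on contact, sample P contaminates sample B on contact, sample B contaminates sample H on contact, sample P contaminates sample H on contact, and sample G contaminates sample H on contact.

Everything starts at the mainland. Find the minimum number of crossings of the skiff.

Whatever the first load, the items left behind include a forbidden pair without the smuggler. No opening move is safe, so no plan exists.

impossible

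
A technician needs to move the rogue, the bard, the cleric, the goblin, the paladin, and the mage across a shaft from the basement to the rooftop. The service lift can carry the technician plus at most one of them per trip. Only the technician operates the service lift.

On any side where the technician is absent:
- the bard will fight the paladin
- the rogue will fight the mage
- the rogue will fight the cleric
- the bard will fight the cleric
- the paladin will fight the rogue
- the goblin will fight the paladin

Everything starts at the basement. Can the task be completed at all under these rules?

No

Whatever the first load, the items left behind include a forbidden pair without the technician. No opening move is safe, so no plan exists.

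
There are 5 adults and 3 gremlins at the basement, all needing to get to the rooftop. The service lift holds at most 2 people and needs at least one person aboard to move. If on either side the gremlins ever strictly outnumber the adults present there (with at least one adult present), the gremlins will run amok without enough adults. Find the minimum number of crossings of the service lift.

Counting alone: each trip to the rooftop takes at most 2 across and each return brings at least 1 back, so after t trips out (and t−1 returns) at most 2t − (t−1) of the 8 are across; that first reaches 8 at t = 7, so at least 13 crossings are needed.
The plan below uses exactly 13 crossings, so it is optimal:
1. 2 gremlins → the rooftop.  (the basement: 5A 1G; the rooftop: 0A 2G)
2. 1 gremlin ← the basement.  (the basement: 5A 2G; the rooftop: 0A 1G)
3. 2 gremlins → the rooftop.  (the basement: 5A 0G; the rooftop: 0A 3G)
4. 1 gremlin ← the basement.  (the basement: 5A 1G; the rooftop: 0A 2G)
5. 2 adults → the rooftop.  (the basement: 3A 1G; the rooftop: 2A 2G)
6. 1 gremlin ← the basement.  (the basement: 3A 2G; the rooftop: 2A 1G)
7. 1 adult and 1 gremlin → the rooftop.  (the basement: 2A 1G; the rooftop: 3A 2G)
8. 1 gremlin ← the basement.  (the basement: 2A 2G; the rooftop: 3A 1G)
9. 2 gremlins → the rooftop.  (the basement: 2A 0G; the rooftop: 3A 3G)
10. 1 gremlin ← the basement.  (the basement: 2A 1G; the rooftop: 3A 2G)
11. 1 adult and 1 gremlin → the rooftop.  (the basement: 1A 0G; the rooftop: 4A 3G)
12. 1 gremlin ← the basement.  (the basement: 1A 1G; the rooftop: 4A 2G)
13. 1 adult and 1 gremlin → the rooftop.  (the basement: 0A 0G; the rooftop: 5A 3G)

13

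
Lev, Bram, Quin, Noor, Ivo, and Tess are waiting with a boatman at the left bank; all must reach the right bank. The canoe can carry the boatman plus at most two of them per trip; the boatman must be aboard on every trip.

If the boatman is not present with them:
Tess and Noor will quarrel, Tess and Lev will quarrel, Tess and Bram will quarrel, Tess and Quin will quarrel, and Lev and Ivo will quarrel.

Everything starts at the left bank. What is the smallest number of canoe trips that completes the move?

7

Counting alone: the boatman can take at most 2 across per trip to the right bank, so moving all 6 needs at least 3 loaded trips out, with a return between consecutive ones — at least 5 crossings.
The safety rule pushes this higher. Following every safe sequence of crossings, the most of the 6 that can be at the right bank as the canoe arrives there on crossing 5 is 5 — never all 6.
So no plan with fewer than 7 crossings exists, and this one achieves 7:
1. Boatman goes to the right bank with Lev and Tess.  [the left bank: Bram, Ivo, Noor, Quin | the right bank: Lev, Tess]
2. Boatman goes back to the left bank with Lev.  [the left bank: Bram, Ivo, Lev, Noor, Quin | the right bank: Tess]
3. Boatman goes to the right bank with Bram and Lev.  [the left bank: Ivo, Noor, Quin | the right bank: Bram, Lev, Tess]
4. Boatman goes back to the left bank with Tess.  [the left bank: Ivo, Noor, Quin, Tess | the right bank: Bram, Lev]
5. Boatman goes to the right bank with Noor and Quin.  [the left bank: Ivo, Tess | the right bank: Bram, Lev, Noor, Quin]
6. Boatman goes back to the left bank alone.  [the left bank: Ivo, Tess | the right bank: Bram, Lev, Noor, Quin]
7. Boatman goes to the right bank with Ivo and Tess.  [the left bank: — | the right bank: Bram, Ivo, Lev, Noor, Quin, Tess]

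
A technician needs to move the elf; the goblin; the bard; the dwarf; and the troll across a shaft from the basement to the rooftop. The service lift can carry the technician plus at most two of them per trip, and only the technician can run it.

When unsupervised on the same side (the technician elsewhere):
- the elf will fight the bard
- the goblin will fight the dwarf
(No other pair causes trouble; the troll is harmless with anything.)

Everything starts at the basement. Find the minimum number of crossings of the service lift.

5

Counting alone: the technician can take at most 2 across per trip to the rooftop, so moving all 5 needs at least 3 loaded trips out, with a return between consecutive ones — at least 5 crossings.
The plan below uses exactly 5 crossings, so it is optimal:
1. Technician goes to the rooftop with the elf and the goblin.
2. Technician goes back to the basement alone.
3. Technician goes to the rooftop with the troll.
4. Technician goes back to the basement alone.
5. Technician goes to the rooftop with the bard and the dwarf.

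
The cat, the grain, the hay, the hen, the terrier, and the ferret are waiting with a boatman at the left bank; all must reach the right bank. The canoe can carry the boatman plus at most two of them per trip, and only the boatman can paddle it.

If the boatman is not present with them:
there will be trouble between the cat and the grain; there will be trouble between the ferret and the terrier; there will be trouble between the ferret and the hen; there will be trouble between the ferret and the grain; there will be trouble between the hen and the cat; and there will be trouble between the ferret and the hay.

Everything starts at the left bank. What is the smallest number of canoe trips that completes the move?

Counting alone: the boatman can take at most 2 across per trip to the right bank, so moving all 6 needs at least 3 loaded trips out, with a return between consecutive ones — at least 5 crossings.
The safety rule pushes this higher. Following every safe sequence of crossings, the most of the 6 that can be at the right bank as the canoe arrives there on crossing 5 is 5 — never all 6.
So no plan with fewer than 7 crossings exists, and this one achieves 7:
1. Boatman goes to the right bank with the cat and the ferret.
2. Boatman goes back to the left bank alone.
3. Boatman goes to the right bank with the grain and the hay.
4. Boatman goes back to the left bank with the cat and the ferret.
5. Boatman goes to the right bank with the hen and the terrier.
6. Boatman goes back to the left bank alone.
7. Boatman goes to the right bank with the cat and the ferret.

7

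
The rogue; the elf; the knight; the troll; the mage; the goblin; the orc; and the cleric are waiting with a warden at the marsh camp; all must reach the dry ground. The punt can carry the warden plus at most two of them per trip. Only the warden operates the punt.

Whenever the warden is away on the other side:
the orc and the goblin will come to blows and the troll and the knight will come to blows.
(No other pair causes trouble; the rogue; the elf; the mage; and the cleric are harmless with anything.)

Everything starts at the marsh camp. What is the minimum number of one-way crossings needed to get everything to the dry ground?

7

Counting alone: the warden can take at most 2 across per trip to the dry ground, so moving all 8 needs at least 4 loaded trips out, with a return between consecutive ones — at least 7 crossings.
The plan below uses exactly 7 crossings, so it is optimal:
1. Warden goes to the dry ground with the goblin and the knight.  [the marsh camp: the cleric, the elf, the mage, the orc, the rogue, the troll | the dry ground: the goblin, the knight]
2. Warden goes back to the marsh camp alone.  [the marsh camp: the cleric, the elf, the mage, the orc, the rogue, the troll | the dry ground: the goblin, the knight]
3. Warden goes to the dry ground with the elf and the rogue.  [the marsh camp: the cleric, the mage, the orc, the troll | the dry ground: the elf, the goblin, the knight, the rogue]
4. Warden goes back to the marsh camp alone.  [the marsh camp: the cleric, the mage, the orc, the troll | the dry ground: the elf, the goblin, the knight, the rogue]
5. Warden goes to the dry ground with the cleric and the mage.  [the marsh camp: the orc, the troll | the dry ground: the cleric, the elf, the goblin, the knight, the mage, the rogue]
6. Warden goes back to the marsh camp alone.  [the marsh camp: the orc, the troll | the dry ground: the cleric, the elf, the goblin, the knight, the mage, the rogue]
7. Warden goes to the dry ground with the orc and the troll.  [the marsh camp: — | the dry ground: the cleric, the elf, the goblin, the knight, the mage, the orc, the rogue, the troll]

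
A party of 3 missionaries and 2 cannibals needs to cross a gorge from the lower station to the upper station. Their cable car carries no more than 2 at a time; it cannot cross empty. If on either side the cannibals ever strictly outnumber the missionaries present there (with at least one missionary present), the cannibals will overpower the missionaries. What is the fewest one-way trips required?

Counting alone: each trip to the upper station takes at most 2 across and each return brings at least 1 back, so after t trips out (and t−1 returns) at most 2t − (t−1) of the 5 are across; that first reaches 5 at t = 4, so at least 7 crossings are needed.
The plan below uses exactly 7 crossings, so it is optimal:
1. 2 cannibals → the upper station.  (the lower station: 3M 0C; the upper station: 0M 2C)
2. 1 cannibal ← the lower station.  (the lower station: 3M 1C; the upper station: 0M 1C)
3. 2 missionaries → the upper station.  (the lower station: 1M 1C; the upper station: 2M 1C)
4. 1 missionary ← the lower station.  (the lower station: 2M 1C; the upper station: 1M 1C)
5. 1 missionary and 1 cannibal → the upper station.  (the lower station: 1M 0C; the upper station: 2M 2C)
6. 1 cannibal ← the lower station.  (the lower station: 1M 1C; the upper station: 2M 1C)
7. 1 missionary and 1 cannibal → the upper station.  (the lower station: 0M 0C; the upper station: 3M 2C)

7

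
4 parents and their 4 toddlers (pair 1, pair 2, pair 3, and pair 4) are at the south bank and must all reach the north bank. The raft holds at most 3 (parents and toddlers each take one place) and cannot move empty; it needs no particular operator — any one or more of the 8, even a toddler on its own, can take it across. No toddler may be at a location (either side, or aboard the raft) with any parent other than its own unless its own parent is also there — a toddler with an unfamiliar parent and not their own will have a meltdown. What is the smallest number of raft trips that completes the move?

Counting alone: each trip to the north bank takes at most 3 across and each return brings at least 1 back, so after t trips out (and t−1 returns) at most 3t − (t−1) of the 8 are across; that first reaches 8 at t = 4, so at least 7 crossings are needed.
The safety rule pushes this higher. Following every safe sequence of crossings, the most of the 8 that can be at the north bank as the raft arrives there on crossing 7 is 7 — never all 8.
So no plan with fewer than 9 crossings exists, and this one achieves 9:
1. parent 1 and toddler 1 cross → the north bank.
2. parent 1 crosses ← the south bank.
3. parent 1, parent 2, and toddler 2 cross → the north bank.
4. parent 1 and toddler 1 cross ← the south bank.
5. parent 1, parent 3, and parent 4 cross → the north bank.
6. toddler 2 crosses ← the south bank.
7. toddler 1 and toddler 2 cross → the north bank.
8. toddler 1 crosses ← the south bank.
9. toddler 1, toddler 3, and toddler 4 cross → the north bank.

9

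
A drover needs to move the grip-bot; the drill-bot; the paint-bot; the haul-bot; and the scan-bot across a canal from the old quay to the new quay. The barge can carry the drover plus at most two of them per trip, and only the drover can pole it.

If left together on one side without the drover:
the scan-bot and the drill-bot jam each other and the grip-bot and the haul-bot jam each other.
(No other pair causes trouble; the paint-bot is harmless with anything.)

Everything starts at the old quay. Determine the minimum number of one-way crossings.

Counting alone: the drover can take at most 2 across per trip to the new quay, so moving all 5 needs at least 3 loaded trips out, with a return between consecutive ones — at least 5 crossings.
The plan below uses exactly 5 crossings, so it is optimal:
1. Drover goes to the new quay with the drill-bot and the grip-bot.  [the old quay: the haul-bot, the paint-bot, the scan-bot | the new quay: the drill-bot, the grip-bot]
2. Drover goes back to the old quay alone.  [the old quay: the haul-bot, the paint-bot, the scan-bot | the new quay: the drill-bot, the grip-bot]
3. Drover goes to the new quay with the paint-bot.  [the old quay: the haul-bot, the scan-bot | the new quay: the drill-bot, the grip-bot, the paint-bot]
4. Drover goes back to the old quay alone.  [the old quay: the haul-bot, the scan-bot | the new quay: the drill-bot, the grip-bot, the paint-bot]
5. Drover goes to the new quay with the haul-bot and the scan-bot.  [the old quay: — | the new quay: the drill-bot, the grip-bot, the haul-bot, the paint-bot, the scan-bot]

5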